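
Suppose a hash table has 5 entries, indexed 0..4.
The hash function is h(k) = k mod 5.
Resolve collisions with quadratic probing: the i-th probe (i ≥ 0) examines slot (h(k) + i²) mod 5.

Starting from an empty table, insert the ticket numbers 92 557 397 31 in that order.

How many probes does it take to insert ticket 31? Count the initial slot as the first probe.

92: h=2 -> slot 2
557: h=2, probe 2,3 -> slot 3
397: h=2, probe 2,3,1 -> slot 1
31: h=1, probe 1,2,0 -> slot 0
Table: [31, 397, 92, 557, _]

3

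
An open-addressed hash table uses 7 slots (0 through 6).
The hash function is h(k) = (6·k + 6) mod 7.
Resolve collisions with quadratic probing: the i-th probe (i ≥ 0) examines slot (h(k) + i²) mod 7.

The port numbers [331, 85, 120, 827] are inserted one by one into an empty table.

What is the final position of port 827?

331 hashes to 4; slot 4 is free -> place at 4.
85 hashes to 5; slot 5 is free -> place at 5.
120 hashes to 5; 5 taken -> place at 6.
827 hashes to 5; 5,6 taken -> place at 2.
Table: [., ., 827, ., 331, 85, 120]

2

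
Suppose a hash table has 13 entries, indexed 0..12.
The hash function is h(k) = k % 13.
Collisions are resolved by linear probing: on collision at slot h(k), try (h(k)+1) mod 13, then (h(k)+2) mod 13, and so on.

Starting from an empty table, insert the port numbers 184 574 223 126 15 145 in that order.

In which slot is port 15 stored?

184: h=2 -> slot 2
574: h=2, probe 2,3 -> slot 3
223: h=2, probe 2,3,4 -> slot 4
126: h=9 -> slot 9
15: h=2, probe 2,3,4,5 -> slot 5
145: h=2, probe 2,3,4,5,6 -> slot 6
Table: [—, —, 184, 574, 223, 15, 145, —, —, 126, —, —, —]

5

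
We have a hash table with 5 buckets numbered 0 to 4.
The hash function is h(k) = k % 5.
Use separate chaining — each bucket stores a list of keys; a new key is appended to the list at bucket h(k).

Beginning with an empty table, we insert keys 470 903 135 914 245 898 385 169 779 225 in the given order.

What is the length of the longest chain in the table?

470 -> bucket 0
903 -> bucket 3
135 -> bucket 0 (collision)
914 -> bucket 4
245 -> bucket 0 (collision)
898 -> bucket 3 (collision)
385 -> bucket 0 (collision)
169 -> bucket 4 (collision)
779 -> bucket 4 (collision)
225 -> bucket 0 (collision)
Final buckets:
0: 470 -> 135 -> 245 -> 385 -> 225
1: —
2: —
3: 903 -> 898
4: 914 -> 169 -> 779

5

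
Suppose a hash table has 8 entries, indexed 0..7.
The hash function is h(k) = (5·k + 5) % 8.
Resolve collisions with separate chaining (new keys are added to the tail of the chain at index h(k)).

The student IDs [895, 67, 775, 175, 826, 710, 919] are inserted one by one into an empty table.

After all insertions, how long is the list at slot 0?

4

Insert 895: h=0, bucket 0 empty → new chain.
Insert 67: h=4, bucket 4 empty → new chain.
Insert 775: h=0, bucket 0 nonempty → append to chain.
Insert 175: h=0, bucket 0 nonempty → append to chain.
Insert 826: h=7, bucket 7 empty → new chain.
Insert 710: h=3, bucket 3 empty → new chain.
Insert 919: h=0, bucket 0 nonempty → append to chain.
Final buckets:
0: 895 -> 775 -> 175 -> 919
1: _
2: _
3: 710
4: 67
5: _
6: _
7: 826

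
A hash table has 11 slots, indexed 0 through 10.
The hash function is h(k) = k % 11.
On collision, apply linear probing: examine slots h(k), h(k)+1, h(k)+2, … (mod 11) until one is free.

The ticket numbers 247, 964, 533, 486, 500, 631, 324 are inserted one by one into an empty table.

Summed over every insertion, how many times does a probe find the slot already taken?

Insert 247: h=5, slot 5 empty -> index 5.
Insert 964: h=7, slot 7 empty -> index 7.
Insert 533: h=5, slot 5 occupied -> index 6.
Insert 486: h=2, slot 2 empty -> index 2.
Insert 500: h=5, slots 5,6,7 occupied -> index 8.
Insert 631: h=4, slot 4 empty -> index 4.
Insert 324: h=5, slots 5,6,7,8 occupied -> index 9.
Table: [∅, ∅, 486, ∅, 631, 247, 533, 964, 500, 324, ∅]

8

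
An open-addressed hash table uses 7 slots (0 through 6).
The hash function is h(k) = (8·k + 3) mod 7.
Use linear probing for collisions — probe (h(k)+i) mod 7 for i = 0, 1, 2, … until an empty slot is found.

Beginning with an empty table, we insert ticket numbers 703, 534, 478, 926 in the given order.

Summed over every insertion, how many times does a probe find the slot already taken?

703: h=6 → slot 6
534: h=5 → slot 5
478: h=5, probe 5,6,0 → slot 0
926: h=5, probe 5,6,0,1 → slot 1
Table: [478, 926, ∅, ∅, ∅, 534, 703]

5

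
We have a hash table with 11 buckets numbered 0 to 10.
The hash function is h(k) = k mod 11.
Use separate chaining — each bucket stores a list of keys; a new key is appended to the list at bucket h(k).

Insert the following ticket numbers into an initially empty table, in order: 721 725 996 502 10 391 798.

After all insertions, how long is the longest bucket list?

Insert 721: h=6, bucket 6 empty -> new chain.
Insert 725: h=10, bucket 10 empty -> new chain.
Insert 996: h=6, bucket 6 nonempty -> append to chain.
Insert 502: h=7, bucket 7 empty -> new chain.
Insert 10: h=10, bucket 10 nonempty -> append to chain.
Insert 391: h=6, bucket 6 nonempty -> append to chain.
Insert 798: h=6, bucket 6 nonempty -> append to chain.
Final buckets:
0: .
1: .
2: .
3: .
4: .
5: .
6: 721 -> 996 -> 391 -> 798
7: 502
8: .
9: .
10: 725 -> 10

4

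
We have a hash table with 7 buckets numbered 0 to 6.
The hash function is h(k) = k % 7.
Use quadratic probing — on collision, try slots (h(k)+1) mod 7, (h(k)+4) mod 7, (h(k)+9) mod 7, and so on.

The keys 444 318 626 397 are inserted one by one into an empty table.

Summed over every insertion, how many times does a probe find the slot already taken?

444 hashes to 3; slot 3 is free -> place at 3.
318 hashes to 3; 3 taken -> place at 4.
626 hashes to 3; 3,4 taken -> place at 0.
397 hashes to 5; slot 5 is free -> place at 5.
Table: [626, -, -, 444, 318, 397, -]

3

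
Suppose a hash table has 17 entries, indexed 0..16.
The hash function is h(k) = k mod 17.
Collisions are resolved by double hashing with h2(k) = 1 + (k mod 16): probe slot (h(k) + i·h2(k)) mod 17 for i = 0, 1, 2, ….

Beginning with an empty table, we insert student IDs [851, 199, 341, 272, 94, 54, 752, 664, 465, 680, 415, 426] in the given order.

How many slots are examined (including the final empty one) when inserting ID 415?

3

Insert 851: h=1, slot 1 empty => index 1.
Insert 199: h=12, slot 12 empty => index 12.
Insert 341: h=1, h2=6, slot 1 occupied => index 7.
Insert 272: h=0, slot 0 empty => index 0.
Insert 94: h=9, slot 9 empty => index 9.
Insert 54: h=3, slot 3 empty => index 3.
Insert 752: h=4, slot 4 empty => index 4.
Insert 664: h=1, h2=9, slot 1 occupied => index 10.
Insert 465: h=6, slot 6 empty => index 6.
Insert 680: h=0, h2=9, slots 0,9,1,10 occupied => index 2.
Insert 415: h=7, h2=16, slots 7,6 occupied => index 5.
Insert 426: h=1, h2=11, slots 1,12,6,0 occupied => index 11.
Table: [272, 851, 680, 54, 752, 415, 465, 341, ., 94, 664, 426, 199, ., ., ., .]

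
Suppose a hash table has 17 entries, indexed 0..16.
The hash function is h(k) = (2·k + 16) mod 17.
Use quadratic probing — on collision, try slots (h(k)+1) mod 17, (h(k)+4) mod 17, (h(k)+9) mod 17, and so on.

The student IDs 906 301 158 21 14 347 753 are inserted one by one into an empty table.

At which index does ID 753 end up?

906 hashes to 9; slot 9 is free → place at 9.
301 hashes to 6; slot 6 is free → place at 6.
158 hashes to 9; 9 taken → place at 10.
21 hashes to 7; slot 7 is free → place at 7.
14 hashes to 10; 10 taken → place at 11.
347 hashes to 13; slot 13 is free → place at 13.
753 hashes to 9; 9,10,13 taken → place at 1.
Table: [∅, 753, ∅, ∅, ∅, ∅, 301, 21, ∅, 906, 158, 14, ∅, 347, ∅, ∅, ∅]

1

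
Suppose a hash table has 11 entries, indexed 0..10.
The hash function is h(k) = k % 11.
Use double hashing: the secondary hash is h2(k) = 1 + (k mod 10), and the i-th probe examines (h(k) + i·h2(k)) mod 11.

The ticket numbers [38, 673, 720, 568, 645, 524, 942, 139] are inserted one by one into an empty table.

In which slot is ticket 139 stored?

38: h=5 → slot 5
673: h=2 → slot 2
720: h=5, h2=1, probe 5,6 → slot 6
568: h=7 → slot 7
645: h=7, h2=6, probe 7,2,8 → slot 8
524: h=7, h2=5, probe 7,1 → slot 1
942: h=7, h2=3, probe 7,10 → slot 10
139: h=7, h2=10, probe 7,6,5,4 → slot 4
Table: [—, 524, 673, —, 139, 38, 720, 568, 645, —, 942]

4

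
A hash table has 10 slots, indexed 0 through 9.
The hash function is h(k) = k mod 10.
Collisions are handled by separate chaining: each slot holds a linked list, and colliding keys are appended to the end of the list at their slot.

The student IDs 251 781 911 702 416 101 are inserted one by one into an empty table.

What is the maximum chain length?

4

251 → bucket 1
781 → bucket 1 (collision)
911 → bucket 1 (collision)
702 → bucket 2
416 → bucket 6
101 → bucket 1 (collision)
Final buckets:
0: -
1: 251 -> 781 -> 911 -> 101
2: 702
3: -
4: -
5: -
6: 416
7: -
8: -
9: -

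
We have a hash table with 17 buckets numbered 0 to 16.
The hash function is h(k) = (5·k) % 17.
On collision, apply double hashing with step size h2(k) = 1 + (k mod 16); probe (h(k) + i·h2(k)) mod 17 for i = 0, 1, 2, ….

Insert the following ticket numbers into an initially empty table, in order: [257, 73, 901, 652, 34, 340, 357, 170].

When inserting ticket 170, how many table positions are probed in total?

257: h=10 → slot 10
73: h=8 → slot 8
901: h=0 → slot 0
652: h=13 → slot 13
34: h=0, h2=3, probe 0,3 → slot 3
340: h=0, h2=5, probe 0,5 → slot 5
357: h=0, h2=6, probe 0,6 → slot 6
170: h=0, h2=11, probe 0,11 → slot 11
Table: [901, ., ., 34, ., 340, 357, ., 73, ., 257, 170, ., 652, ., ., .]

2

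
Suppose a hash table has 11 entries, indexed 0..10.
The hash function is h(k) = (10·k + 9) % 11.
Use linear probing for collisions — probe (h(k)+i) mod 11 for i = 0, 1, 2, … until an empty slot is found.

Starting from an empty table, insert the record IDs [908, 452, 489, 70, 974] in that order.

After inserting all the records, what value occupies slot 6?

974

Insert 908: h=3, slot 3 empty -> index 3.
Insert 452: h=8, slot 8 empty -> index 8.
Insert 489: h=4, slot 4 empty -> index 4.
Insert 70: h=5, slot 5 empty -> index 5.
Insert 974: h=3, slots 3,4,5 occupied -> index 6.
Table: [_, _, _, 908, 489, 70, 974, _, 452, _, _]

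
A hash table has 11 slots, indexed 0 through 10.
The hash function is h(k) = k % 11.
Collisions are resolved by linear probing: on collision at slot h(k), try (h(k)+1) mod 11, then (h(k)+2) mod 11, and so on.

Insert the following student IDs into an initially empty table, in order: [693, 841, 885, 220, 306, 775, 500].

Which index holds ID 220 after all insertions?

1

Insert 693: h=0, slot 0 empty => index 0.
Insert 841: h=5, slot 5 empty => index 5.
Insert 885: h=5, slot 5 occupied => index 6.
Insert 220: h=0, slot 0 occupied => index 1.
Insert 306: h=9, slot 9 empty => index 9.
Insert 775: h=5, slots 5,6 occupied => index 7.
Insert 500: h=5, slots 5,6,7 occupied => index 8.
Table: [693, 220, _, _, _, 841, 885, 775, 500, 306, _]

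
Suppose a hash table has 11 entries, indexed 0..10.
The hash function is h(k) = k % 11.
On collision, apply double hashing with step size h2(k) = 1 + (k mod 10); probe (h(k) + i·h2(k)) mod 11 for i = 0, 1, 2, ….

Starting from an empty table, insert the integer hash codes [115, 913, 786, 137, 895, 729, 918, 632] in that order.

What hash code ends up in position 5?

115: h=5 => slot 5
913: h=0 => slot 0
786: h=5, h2=7, probe 5,1 => slot 1
137: h=5, h2=8, probe 5,2 => slot 2
895: h=4 => slot 4
729: h=3 => slot 3
918: h=5, h2=9, probe 5,3,1,10 => slot 10
632: h=5, h2=3, probe 5,8 => slot 8
Table: [913, 786, 137, 729, 895, 115, -, -, 632, -, 918]

115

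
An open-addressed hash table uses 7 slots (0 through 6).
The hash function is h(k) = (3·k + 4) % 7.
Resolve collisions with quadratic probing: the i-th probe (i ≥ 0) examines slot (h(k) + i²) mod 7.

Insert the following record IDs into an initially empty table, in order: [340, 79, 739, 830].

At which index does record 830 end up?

4

340 hashes to 2; slot 2 is free -> place at 2.
79 hashes to 3; slot 3 is free -> place at 3.
739 hashes to 2; 2,3 taken -> place at 6.
830 hashes to 2; 2,3,6 taken -> place at 4.
Table: [∅, ∅, 340, 79, 830, ∅, 739]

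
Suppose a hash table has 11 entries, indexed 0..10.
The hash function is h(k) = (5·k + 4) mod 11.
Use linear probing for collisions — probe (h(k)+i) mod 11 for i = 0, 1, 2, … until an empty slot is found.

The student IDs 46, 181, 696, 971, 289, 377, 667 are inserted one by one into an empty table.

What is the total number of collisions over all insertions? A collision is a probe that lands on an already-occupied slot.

46: h=3 => slot 3
181: h=7 => slot 7
696: h=8 => slot 8
971: h=8, probe 8,9 => slot 9
289: h=8, probe 8,9,10 => slot 10
377: h=8, probe 8,9,10,0 => slot 0
667: h=6 => slot 6
Table: [377, ., ., 46, ., ., 667, 181, 696, 971, 289]

6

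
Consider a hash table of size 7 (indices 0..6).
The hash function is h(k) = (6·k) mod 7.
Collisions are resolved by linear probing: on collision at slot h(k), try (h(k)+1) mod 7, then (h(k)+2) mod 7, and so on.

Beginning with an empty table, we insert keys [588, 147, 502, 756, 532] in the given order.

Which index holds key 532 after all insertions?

Insert 588: h=0, slot 0 empty => index 0.
Insert 147: h=0, slot 0 occupied => index 1.
Insert 502: h=2, slot 2 empty => index 2.
Insert 756: h=0, slots 0,1,2 occupied => index 3.
Insert 532: h=0, slots 0,1,2,3 occupied => index 4.
Table: [588, 147, 502, 756, 532, -, -]

4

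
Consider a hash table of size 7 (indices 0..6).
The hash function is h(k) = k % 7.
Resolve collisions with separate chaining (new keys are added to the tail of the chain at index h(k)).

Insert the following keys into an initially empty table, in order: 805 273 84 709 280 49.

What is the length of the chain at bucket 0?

805 -> bucket 0
273 -> bucket 0 (collision)
84 -> bucket 0 (collision)
709 -> bucket 2
280 -> bucket 0 (collision)
49 -> bucket 0 (collision)
Final buckets:
0: 805 -> 273 -> 84 -> 280 -> 49
1: —
2: 709
3: —
4: —
5: —
6: —

5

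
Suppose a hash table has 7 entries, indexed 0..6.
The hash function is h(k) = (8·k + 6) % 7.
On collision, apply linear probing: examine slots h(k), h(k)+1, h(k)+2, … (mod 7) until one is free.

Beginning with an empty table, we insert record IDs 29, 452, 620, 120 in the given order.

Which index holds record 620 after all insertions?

4

29 hashes to 0; slot 0 is free => place at 0.
452 hashes to 3; slot 3 is free => place at 3.
620 hashes to 3; 3 taken => place at 4.
120 hashes to 0; 0 taken => place at 1.
Table: [29, 120, —, 452, 620, —, —]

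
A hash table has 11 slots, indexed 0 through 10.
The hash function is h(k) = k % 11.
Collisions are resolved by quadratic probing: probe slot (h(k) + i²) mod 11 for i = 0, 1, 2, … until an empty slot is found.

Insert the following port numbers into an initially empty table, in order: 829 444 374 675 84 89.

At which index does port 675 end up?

829: h=4 -> slot 4
444: h=4, probe 4,5 -> slot 5
374: h=0 -> slot 0
675: h=4, probe 4,5,8 -> slot 8
84: h=7 -> slot 7
89: h=1 -> slot 1
Table: [374, 89, _, _, 829, 444, _, 84, 675, _, _]

8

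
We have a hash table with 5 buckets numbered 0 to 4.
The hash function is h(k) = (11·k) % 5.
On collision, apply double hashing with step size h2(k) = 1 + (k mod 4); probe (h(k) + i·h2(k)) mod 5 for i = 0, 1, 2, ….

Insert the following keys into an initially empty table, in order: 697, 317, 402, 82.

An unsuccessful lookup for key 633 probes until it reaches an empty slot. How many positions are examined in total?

697 hashes to 2; slot 2 is free => place at 2.
317 hashes to 2, h2=2; 2 taken => place at 4.
402 hashes to 2, h2=3; 2 taken => place at 0.
82 hashes to 2, h2=3; 2,0 taken => place at 3.
Table: [402, ., 697, 82, 317]
Lookup 633: h=3, h2=2, probe 3,0,2,4,1 → slot 1 empty, not found.

5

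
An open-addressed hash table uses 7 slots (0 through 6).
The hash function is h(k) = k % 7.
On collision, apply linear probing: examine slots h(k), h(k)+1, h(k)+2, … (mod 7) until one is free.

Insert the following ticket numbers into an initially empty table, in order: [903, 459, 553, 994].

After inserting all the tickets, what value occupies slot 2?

994

Insert 903: h=0, slot 0 empty → index 0.
Insert 459: h=4, slot 4 empty → index 4.
Insert 553: h=0, slot 0 occupied → index 1.
Insert 994: h=0, slots 0,1 occupied → index 2.
Table: [903, 553, 994, _, 459, _, _]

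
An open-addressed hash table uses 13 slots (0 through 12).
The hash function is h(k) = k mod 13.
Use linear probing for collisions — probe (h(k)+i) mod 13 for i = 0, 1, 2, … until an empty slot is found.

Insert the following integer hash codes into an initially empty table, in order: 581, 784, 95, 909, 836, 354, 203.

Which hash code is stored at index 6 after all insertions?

836

581: h=9 => slot 9
784: h=4 => slot 4
95: h=4, probe 4,5 => slot 5
909: h=12 => slot 12
836: h=4, probe 4,5,6 => slot 6
354: h=3 => slot 3
203: h=8 => slot 8
Table: [., ., ., 354, 784, 95, 836, ., 203, 581, ., ., 909]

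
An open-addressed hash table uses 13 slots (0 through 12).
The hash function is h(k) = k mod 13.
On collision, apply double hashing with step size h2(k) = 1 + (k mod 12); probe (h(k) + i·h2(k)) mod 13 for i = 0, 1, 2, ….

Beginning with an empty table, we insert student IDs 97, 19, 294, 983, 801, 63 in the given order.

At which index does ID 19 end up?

1

Insert 97: h=6, slot 6 empty → index 6.
Insert 19: h=6, h2=8, slot 6 occupied → index 1.
Insert 294: h=8, slot 8 empty → index 8.
Insert 983: h=8, h2=12, slot 8 occupied → index 7.
Insert 801: h=8, h2=10, slot 8 occupied → index 5.
Insert 63: h=11, slot 11 empty → index 11.
Table: [_, 19, _, _, _, 801, 97, 983, 294, _, _, 63, _]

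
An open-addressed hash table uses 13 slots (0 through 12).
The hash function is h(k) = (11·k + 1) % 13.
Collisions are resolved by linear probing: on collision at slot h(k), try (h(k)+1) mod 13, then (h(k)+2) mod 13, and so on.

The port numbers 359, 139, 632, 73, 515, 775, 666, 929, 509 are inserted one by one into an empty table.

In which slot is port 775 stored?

359 hashes to 11; slot 11 is free → place at 11.
139 hashes to 9; slot 9 is free → place at 9.
632 hashes to 11; 11 taken → place at 12.
73 hashes to 11; 11,12 taken → place at 0.
515 hashes to 11; 11,12,0 taken → place at 1.
775 hashes to 11; 11,12,0,1 taken → place at 2.
666 hashes to 8; slot 8 is free → place at 8.
929 hashes to 2; 2 taken → place at 3.
509 hashes to 10; slot 10 is free → place at 10.
Table: [73, 515, 775, 929, ., ., ., ., 666, 139, 509, 359, 632]

2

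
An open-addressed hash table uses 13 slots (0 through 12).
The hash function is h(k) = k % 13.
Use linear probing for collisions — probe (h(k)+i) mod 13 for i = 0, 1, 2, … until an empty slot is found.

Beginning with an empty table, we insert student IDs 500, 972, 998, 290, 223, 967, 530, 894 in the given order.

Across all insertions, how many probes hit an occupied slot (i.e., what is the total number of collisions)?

6

Insert 500: h=6, slot 6 empty -> index 6.
Insert 972: h=10, slot 10 empty -> index 10.
Insert 998: h=10, slot 10 occupied -> index 11.
Insert 290: h=4, slot 4 empty -> index 4.
Insert 223: h=2, slot 2 empty -> index 2.
Insert 967: h=5, slot 5 empty -> index 5.
Insert 530: h=10, slots 10,11 occupied -> index 12.
Insert 894: h=10, slots 10,11,12 occupied -> index 0.
Table: [894, ., 223, ., 290, 967, 500, ., ., ., 972, 998, 530]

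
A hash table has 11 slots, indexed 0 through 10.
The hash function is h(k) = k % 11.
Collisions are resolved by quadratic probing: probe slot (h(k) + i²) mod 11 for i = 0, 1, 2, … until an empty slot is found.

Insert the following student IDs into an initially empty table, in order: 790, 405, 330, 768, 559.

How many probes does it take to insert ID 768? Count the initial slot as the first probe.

790: h=9 => slot 9
405: h=9, probe 9,10 => slot 10
330: h=0 => slot 0
768: h=9, probe 9,10,2 => slot 2
559: h=9, probe 9,10,2,7 => slot 7
Table: [330, —, 768, —, —, —, —, 559, —, 790, 405]

3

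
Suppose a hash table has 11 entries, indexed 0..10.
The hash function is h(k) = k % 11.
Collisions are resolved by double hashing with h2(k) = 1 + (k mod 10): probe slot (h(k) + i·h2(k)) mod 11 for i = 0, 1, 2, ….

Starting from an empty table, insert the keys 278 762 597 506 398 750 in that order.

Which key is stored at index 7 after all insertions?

278: h=3 -> slot 3
762: h=3, h2=3, probe 3,6 -> slot 6
597: h=3, h2=8, probe 3,0 -> slot 0
506: h=0, h2=7, probe 0,7 -> slot 7
398: h=2 -> slot 2
750: h=2, h2=1, probe 2,3,4 -> slot 4
Table: [597, ., 398, 278, 750, ., 762, 506, ., ., .]

506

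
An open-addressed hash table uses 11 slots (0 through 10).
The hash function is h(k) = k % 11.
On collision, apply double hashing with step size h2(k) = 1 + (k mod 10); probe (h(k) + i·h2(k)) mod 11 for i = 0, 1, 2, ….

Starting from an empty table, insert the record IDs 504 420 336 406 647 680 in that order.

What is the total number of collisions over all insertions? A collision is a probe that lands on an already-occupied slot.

4

504: h=9 => slot 9
420: h=2 => slot 2
336: h=6 => slot 6
406: h=10 => slot 10
647: h=9, h2=8, probe 9,6,3 => slot 3
680: h=9, h2=1, probe 9,10,0 => slot 0
Table: [680, ∅, 420, 647, ∅, ∅, 336, ∅, ∅, 504, 406]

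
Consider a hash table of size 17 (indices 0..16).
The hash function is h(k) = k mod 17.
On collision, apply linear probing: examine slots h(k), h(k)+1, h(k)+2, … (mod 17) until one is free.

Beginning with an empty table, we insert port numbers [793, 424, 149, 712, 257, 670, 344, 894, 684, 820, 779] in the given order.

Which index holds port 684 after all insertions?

793: h=11 → slot 11
424: h=16 → slot 16
149: h=13 → slot 13
712: h=15 → slot 15
257: h=2 → slot 2
670: h=7 → slot 7
344: h=4 → slot 4
894: h=10 → slot 10
684: h=4, probe 4,5 → slot 5
820: h=4, probe 4,5,6 → slot 6
779: h=14 → slot 14
Table: [∅, ∅, 257, ∅, 344, 684, 820, 670, ∅, ∅, 894, 793, ∅, 149, 779, 712, 424]

5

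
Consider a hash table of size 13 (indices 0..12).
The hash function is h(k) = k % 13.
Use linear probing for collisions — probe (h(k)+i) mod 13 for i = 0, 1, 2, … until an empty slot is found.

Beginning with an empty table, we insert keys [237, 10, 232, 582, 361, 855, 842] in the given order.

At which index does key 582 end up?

237 hashes to 3; slot 3 is free => place at 3.
10 hashes to 10; slot 10 is free => place at 10.
232 hashes to 11; slot 11 is free => place at 11.
582 hashes to 10; 10,11 taken => place at 12.
361 hashes to 10; 10,11,12 taken => place at 0.
855 hashes to 10; 10,11,12,0 taken => place at 1.
842 hashes to 10; 10,11,12,0,1 taken => place at 2.
Table: [361, 855, 842, 237, ., ., ., ., ., ., 10, 232, 582]

12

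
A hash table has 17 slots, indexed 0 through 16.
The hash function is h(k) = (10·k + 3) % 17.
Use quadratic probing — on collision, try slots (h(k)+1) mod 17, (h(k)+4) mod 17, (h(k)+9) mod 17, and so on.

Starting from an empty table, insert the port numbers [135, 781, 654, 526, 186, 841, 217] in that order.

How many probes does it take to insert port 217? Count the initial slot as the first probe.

135: h=10 => slot 10
781: h=10, probe 10,11 => slot 11
654: h=15 => slot 15
526: h=10, probe 10,11,14 => slot 14
186: h=10, probe 10,11,14,2 => slot 2
841: h=15, probe 15,16 => slot 16
217: h=14, probe 14,15,1 => slot 1
Table: [., 217, 186, ., ., ., ., ., ., ., 135, 781, ., ., 526, 654, 841]

3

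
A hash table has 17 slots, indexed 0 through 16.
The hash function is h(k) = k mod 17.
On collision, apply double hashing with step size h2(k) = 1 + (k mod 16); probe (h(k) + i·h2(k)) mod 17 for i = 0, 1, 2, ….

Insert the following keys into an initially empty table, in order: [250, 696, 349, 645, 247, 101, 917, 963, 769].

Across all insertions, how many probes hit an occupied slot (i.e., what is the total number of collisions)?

9

250 hashes to 12; slot 12 is free => place at 12.
696 hashes to 16; slot 16 is free => place at 16.
349 hashes to 9; slot 9 is free => place at 9.
645 hashes to 16, h2=6; 16 taken => place at 5.
247 hashes to 9, h2=8; 9 taken => place at 0.
101 hashes to 16, h2=6; 16,5 taken => place at 11.
917 hashes to 16, h2=6; 16,5,11,0 taken => place at 6.
963 hashes to 11, h2=4; 11 taken => place at 15.
769 hashes to 4; slot 4 is free => place at 4.
Table: [247, —, —, —, 769, 645, 917, —, —, 349, —, 101, 250, —, —, 963, 696]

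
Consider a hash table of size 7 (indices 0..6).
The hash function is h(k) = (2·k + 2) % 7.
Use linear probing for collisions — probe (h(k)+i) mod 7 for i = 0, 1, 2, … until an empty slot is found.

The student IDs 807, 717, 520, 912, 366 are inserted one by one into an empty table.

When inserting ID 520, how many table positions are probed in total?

2

Insert 807: h=6, slot 6 empty => index 6.
Insert 717: h=1, slot 1 empty => index 1.
Insert 520: h=6, slot 6 occupied => index 0.
Insert 912: h=6, slots 6,0,1 occupied => index 2.
Insert 366: h=6, slots 6,0,1,2 occupied => index 3.
Table: [520, 717, 912, 366, ., ., 807]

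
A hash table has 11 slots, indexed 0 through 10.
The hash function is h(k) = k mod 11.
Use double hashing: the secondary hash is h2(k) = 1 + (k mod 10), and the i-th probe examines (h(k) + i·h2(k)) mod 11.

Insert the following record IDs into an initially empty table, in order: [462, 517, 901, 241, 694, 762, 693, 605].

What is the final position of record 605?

7

462 hashes to 0; slot 0 is free => place at 0.
517 hashes to 0, h2=8; 0 taken => place at 8.
901 hashes to 10; slot 10 is free => place at 10.
241 hashes to 10, h2=2; 10 taken => place at 1.
694 hashes to 1, h2=5; 1 taken => place at 6.
762 hashes to 3; slot 3 is free => place at 3.
693 hashes to 0, h2=4; 0 taken => place at 4.
605 hashes to 0, h2=6; 0,6,1 taken => place at 7.
Table: [462, 241, ∅, 762, 693, ∅, 694, 605, 517, ∅, 901]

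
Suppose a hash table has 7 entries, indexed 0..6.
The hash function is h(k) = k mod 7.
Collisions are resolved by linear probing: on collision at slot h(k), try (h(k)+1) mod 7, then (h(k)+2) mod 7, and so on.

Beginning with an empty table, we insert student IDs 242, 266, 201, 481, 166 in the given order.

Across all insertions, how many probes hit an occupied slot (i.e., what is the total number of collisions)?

Insert 242: h=4, slot 4 empty → index 4.
Insert 266: h=0, slot 0 empty → index 0.
Insert 201: h=5, slot 5 empty → index 5.
Insert 481: h=5, slot 5 occupied → index 6.
Insert 166: h=5, slots 5,6,0 occupied → index 1.
Table: [266, 166, ∅, ∅, 242, 201, 481]

4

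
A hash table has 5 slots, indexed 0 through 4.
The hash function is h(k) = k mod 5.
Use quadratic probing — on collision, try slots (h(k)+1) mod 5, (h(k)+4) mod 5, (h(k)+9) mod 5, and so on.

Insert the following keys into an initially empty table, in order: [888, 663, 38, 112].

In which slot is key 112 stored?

Insert 888: h=3, slot 3 empty -> index 3.
Insert 663: h=3, slot 3 occupied -> index 4.
Insert 38: h=3, slots 3,4 occupied -> index 2.
Insert 112: h=2, slots 2,3 occupied -> index 1.
Table: [_, 112, 38, 888, 663]

1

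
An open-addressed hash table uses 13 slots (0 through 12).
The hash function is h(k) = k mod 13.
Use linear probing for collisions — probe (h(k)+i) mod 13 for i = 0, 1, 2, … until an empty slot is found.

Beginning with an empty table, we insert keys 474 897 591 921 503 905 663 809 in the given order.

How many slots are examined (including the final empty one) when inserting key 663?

474: h=6 → slot 6
897: h=0 → slot 0
591: h=6, probe 6,7 → slot 7
921: h=11 → slot 11
503: h=9 → slot 9
905: h=8 → slot 8
663: h=0, probe 0,1 → slot 1
809: h=3 → slot 3
Table: [897, 663, _, 809, _, _, 474, 591, 905, 503, _, 921, _]

2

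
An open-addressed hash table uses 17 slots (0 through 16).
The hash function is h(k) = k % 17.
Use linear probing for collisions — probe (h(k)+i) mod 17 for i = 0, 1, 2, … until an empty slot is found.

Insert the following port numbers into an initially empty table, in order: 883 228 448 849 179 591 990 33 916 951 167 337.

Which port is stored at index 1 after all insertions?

Insert 883: h=16, slot 16 empty => index 16.
Insert 228: h=7, slot 7 empty => index 7.
Insert 448: h=6, slot 6 empty => index 6.
Insert 849: h=16, slot 16 occupied => index 0.
Insert 179: h=9, slot 9 empty => index 9.
Insert 591: h=13, slot 13 empty => index 13.
Insert 990: h=4, slot 4 empty => index 4.
Insert 33: h=16, slots 16,0 occupied => index 1.
Insert 916: h=15, slot 15 empty => index 15.
Insert 951: h=16, slots 16,0,1 occupied => index 2.
Insert 167: h=14, slot 14 empty => index 14.
Insert 337: h=14, slots 14,15,16,0,1,2 occupied => index 3.
Table: [849, 33, 951, 337, 990, ∅, 448, 228, ∅, 179, ∅, ∅, ∅, 591, 167, 916, 883]

33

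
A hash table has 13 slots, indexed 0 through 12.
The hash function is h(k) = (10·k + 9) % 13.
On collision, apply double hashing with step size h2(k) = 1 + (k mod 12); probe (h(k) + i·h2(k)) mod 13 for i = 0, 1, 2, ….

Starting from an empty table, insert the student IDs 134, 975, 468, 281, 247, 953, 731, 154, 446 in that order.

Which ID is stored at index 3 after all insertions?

953

Insert 134: h=10, slot 10 empty => index 10.
Insert 975: h=9, slot 9 empty => index 9.
Insert 468: h=9, h2=1, slots 9,10 occupied => index 11.
Insert 281: h=11, h2=6, slot 11 occupied => index 4.
Insert 247: h=9, h2=8, slots 9,4 occupied => index 12.
Insert 953: h=10, h2=6, slot 10 occupied => index 3.
Insert 731: h=0, slot 0 empty => index 0.
Insert 154: h=2, slot 2 empty => index 2.
Insert 446: h=10, h2=3, slots 10,0,3 occupied => index 6.
Table: [731, ., 154, 953, 281, ., 446, ., ., 975, 134, 468, 247]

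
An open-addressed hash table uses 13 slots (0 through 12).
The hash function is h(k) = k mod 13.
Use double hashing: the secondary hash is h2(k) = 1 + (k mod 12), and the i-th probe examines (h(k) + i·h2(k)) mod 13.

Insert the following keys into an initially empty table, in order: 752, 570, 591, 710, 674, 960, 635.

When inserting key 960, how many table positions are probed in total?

Insert 752: h=11, slot 11 empty => index 11.
Insert 570: h=11, h2=7, slot 11 occupied => index 5.
Insert 591: h=6, slot 6 empty => index 6.
Insert 710: h=8, slot 8 empty => index 8.
Insert 674: h=11, h2=3, slot 11 occupied => index 1.
Insert 960: h=11, h2=1, slot 11 occupied => index 12.
Insert 635: h=11, h2=12, slot 11 occupied => index 10.
Table: [-, 674, -, -, -, 570, 591, -, 710, -, 635, 752, 960]

2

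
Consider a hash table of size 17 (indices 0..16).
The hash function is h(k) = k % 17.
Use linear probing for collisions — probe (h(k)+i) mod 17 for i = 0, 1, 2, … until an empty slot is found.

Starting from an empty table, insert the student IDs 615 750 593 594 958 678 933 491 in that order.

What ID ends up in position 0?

615: h=3 → slot 3
750: h=2 → slot 2
593: h=15 → slot 15
594: h=16 → slot 16
958: h=6 → slot 6
678: h=15, probe 15,16,0 → slot 0
933: h=15, probe 15,16,0,1 → slot 1
491: h=15, probe 15,16,0,1,2,3,4 → slot 4
Table: [678, 933, 750, 615, 491, -, 958, -, -, -, -, -, -, -, -, 593, 594]

678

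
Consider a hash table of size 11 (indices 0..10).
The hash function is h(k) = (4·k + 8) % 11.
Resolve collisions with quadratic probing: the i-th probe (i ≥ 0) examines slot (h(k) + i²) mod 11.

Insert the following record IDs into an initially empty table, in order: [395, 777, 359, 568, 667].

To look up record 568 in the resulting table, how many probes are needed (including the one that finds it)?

4

395 hashes to 4; slot 4 is free -> place at 4.
777 hashes to 3; slot 3 is free -> place at 3.
359 hashes to 3; 3,4 taken -> place at 7.
568 hashes to 3; 3,4,7 taken -> place at 1.
667 hashes to 3; 3,4,7,1 taken -> place at 8.
Table: [—, 568, —, 777, 395, —, —, 359, 667, —, —]
Lookup 568: h=3, probe 3,4,7,1 → found at 1.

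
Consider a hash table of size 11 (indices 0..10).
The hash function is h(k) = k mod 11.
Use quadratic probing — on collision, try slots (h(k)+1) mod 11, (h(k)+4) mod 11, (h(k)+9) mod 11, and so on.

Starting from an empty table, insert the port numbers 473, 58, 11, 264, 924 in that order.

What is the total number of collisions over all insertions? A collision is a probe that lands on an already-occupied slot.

6

473 hashes to 0; slot 0 is free -> place at 0.
58 hashes to 3; slot 3 is free -> place at 3.
11 hashes to 0; 0 taken -> place at 1.
264 hashes to 0; 0,1 taken -> place at 4.
924 hashes to 0; 0,1,4 taken -> place at 9.
Table: [473, 11, _, 58, 264, _, _, _, _, 924, _]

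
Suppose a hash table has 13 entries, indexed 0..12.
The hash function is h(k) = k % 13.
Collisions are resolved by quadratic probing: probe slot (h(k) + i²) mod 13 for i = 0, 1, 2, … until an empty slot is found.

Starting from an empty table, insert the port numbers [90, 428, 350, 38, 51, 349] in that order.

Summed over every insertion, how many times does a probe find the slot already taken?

10

90 hashes to 12; slot 12 is free → place at 12.
428 hashes to 12; 12 taken → place at 0.
350 hashes to 12; 12,0 taken → place at 3.
38 hashes to 12; 12,0,3 taken → place at 8.
51 hashes to 12; 12,0,3,8 taken → place at 2.
349 hashes to 11; slot 11 is free → place at 11.
Table: [428, _, 51, 350, _, _, _, _, 38, _, _, 349, 90]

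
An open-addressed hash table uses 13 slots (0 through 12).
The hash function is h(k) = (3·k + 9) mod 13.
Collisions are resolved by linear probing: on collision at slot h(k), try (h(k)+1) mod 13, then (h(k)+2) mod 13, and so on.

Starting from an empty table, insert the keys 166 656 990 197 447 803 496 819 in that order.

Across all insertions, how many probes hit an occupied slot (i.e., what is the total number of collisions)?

Insert 166: h=0, slot 0 empty -> index 0.
Insert 656: h=1, slot 1 empty -> index 1.
Insert 990: h=2, slot 2 empty -> index 2.
Insert 197: h=2, slot 2 occupied -> index 3.
Insert 447: h=11, slot 11 empty -> index 11.
Insert 803: h=0, slots 0,1,2,3 occupied -> index 4.
Insert 496: h=2, slots 2,3,4 occupied -> index 5.
Insert 819: h=9, slot 9 empty -> index 9.
Table: [166, 656, 990, 197, 803, 496, —, —, —, 819, —, 447, —]

8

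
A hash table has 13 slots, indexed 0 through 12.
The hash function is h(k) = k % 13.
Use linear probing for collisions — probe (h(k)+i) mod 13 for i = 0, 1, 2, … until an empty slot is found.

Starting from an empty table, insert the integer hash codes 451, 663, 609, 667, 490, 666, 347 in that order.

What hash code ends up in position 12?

347

451: h=9 -> slot 9
663: h=0 -> slot 0
609: h=11 -> slot 11
667: h=4 -> slot 4
490: h=9, probe 9,10 -> slot 10
666: h=3 -> slot 3
347: h=9, probe 9,10,11,12 -> slot 12
Table: [663, —, —, 666, 667, —, —, —, —, 451, 490, 609, 347]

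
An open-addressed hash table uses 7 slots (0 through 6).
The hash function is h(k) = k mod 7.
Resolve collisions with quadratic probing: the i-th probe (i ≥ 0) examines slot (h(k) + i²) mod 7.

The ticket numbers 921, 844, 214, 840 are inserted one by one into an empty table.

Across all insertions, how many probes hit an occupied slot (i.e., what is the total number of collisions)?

3

921 hashes to 4; slot 4 is free -> place at 4.
844 hashes to 4; 4 taken -> place at 5.
214 hashes to 4; 4,5 taken -> place at 1.
840 hashes to 0; slot 0 is free -> place at 0.
Table: [840, 214, ∅, ∅, 921, 844, ∅]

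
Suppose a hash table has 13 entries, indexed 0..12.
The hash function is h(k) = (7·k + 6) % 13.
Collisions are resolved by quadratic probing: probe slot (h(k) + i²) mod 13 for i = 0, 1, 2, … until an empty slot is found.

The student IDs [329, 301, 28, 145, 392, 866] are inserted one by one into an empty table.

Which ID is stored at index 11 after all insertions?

329 hashes to 8; slot 8 is free => place at 8.
301 hashes to 7; slot 7 is free => place at 7.
28 hashes to 7; 7,8 taken => place at 11.
145 hashes to 7; 7,8,11 taken => place at 3.
392 hashes to 7; 7,8,11,3 taken => place at 10.
866 hashes to 10; 10,11 taken => place at 1.
Table: [—, 866, —, 145, —, —, —, 301, 329, —, 392, 28, —]

28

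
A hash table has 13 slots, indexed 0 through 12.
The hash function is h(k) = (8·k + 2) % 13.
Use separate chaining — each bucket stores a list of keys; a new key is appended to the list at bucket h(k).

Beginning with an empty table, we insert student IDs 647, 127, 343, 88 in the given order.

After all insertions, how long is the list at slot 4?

3

Insert 647: h=4, bucket 4 empty -> new chain.
Insert 127: h=4, bucket 4 nonempty -> append to chain.
Insert 343: h=3, bucket 3 empty -> new chain.
Insert 88: h=4, bucket 4 nonempty -> append to chain.
Final buckets:
0: ∅
1: ∅
2: ∅
3: 343
4: 647 -> 127 -> 88
5: ∅
6: ∅
7: ∅
8: ∅
9: ∅
10: ∅
11: ∅
12: ∅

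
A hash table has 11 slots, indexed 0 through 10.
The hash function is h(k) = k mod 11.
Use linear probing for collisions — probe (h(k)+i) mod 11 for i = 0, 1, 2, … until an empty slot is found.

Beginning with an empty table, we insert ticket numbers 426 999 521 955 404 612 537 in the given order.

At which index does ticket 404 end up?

426: h=8 → slot 8
999: h=9 → slot 9
521: h=4 → slot 4
955: h=9, probe 9,10 → slot 10
404: h=8, probe 8,9,10,0 → slot 0
612: h=7 → slot 7
537: h=9, probe 9,10,0,1 → slot 1
Table: [404, 537, -, -, 521, -, -, 612, 426, 999, 955]

0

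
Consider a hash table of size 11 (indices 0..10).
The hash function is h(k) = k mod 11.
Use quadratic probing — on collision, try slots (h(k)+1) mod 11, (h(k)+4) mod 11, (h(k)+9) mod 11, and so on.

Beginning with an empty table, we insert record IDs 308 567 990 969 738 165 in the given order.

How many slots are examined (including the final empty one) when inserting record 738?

3

Insert 308: h=0, slot 0 empty -> index 0.
Insert 567: h=6, slot 6 empty -> index 6.
Insert 990: h=0, slot 0 occupied -> index 1.
Insert 969: h=1, slot 1 occupied -> index 2.
Insert 738: h=1, slots 1,2 occupied -> index 5.
Insert 165: h=0, slots 0,1 occupied -> index 4.
Table: [308, 990, 969, ., 165, 738, 567, ., ., ., .]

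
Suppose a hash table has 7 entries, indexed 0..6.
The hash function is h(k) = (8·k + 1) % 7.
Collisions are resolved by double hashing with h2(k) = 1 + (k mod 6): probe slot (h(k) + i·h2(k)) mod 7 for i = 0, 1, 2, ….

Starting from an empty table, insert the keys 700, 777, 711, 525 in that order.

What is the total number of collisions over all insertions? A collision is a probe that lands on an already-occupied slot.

5

700: h=1 -> slot 1
777: h=1, h2=4, probe 1,5 -> slot 5
711: h=5, h2=4, probe 5,2 -> slot 2
525: h=1, h2=4, probe 1,5,2,6 -> slot 6
Table: [_, 700, 711, _, _, 777, 525]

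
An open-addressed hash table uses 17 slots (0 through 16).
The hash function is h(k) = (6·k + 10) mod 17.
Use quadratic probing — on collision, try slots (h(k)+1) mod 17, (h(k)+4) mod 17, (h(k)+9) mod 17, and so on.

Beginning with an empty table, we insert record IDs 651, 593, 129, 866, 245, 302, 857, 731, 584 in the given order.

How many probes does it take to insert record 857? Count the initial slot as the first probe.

3

Insert 651: h=6, slot 6 empty -> index 6.
Insert 593: h=15, slot 15 empty -> index 15.
Insert 129: h=2, slot 2 empty -> index 2.
Insert 866: h=4, slot 4 empty -> index 4.
Insert 245: h=1, slot 1 empty -> index 1.
Insert 302: h=3, slot 3 empty -> index 3.
Insert 857: h=1, slots 1,2 occupied -> index 5.
Insert 731: h=10, slot 10 empty -> index 10.
Insert 584: h=12, slot 12 empty -> index 12.
Table: [—, 245, 129, 302, 866, 857, 651, —, —, —, 731, —, 584, —, —, 593, —]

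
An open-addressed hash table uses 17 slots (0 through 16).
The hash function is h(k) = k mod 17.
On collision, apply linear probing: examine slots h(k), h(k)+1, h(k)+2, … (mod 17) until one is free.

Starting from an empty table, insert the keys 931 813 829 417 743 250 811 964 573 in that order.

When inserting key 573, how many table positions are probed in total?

8

Insert 931: h=13, slot 13 empty => index 13.
Insert 813: h=14, slot 14 empty => index 14.
Insert 829: h=13, slots 13,14 occupied => index 15.
Insert 417: h=9, slot 9 empty => index 9.
Insert 743: h=12, slot 12 empty => index 12.
Insert 250: h=12, slots 12,13,14,15 occupied => index 16.
Insert 811: h=12, slots 12,13,14,15,16 occupied => index 0.
Insert 964: h=12, slots 12,13,14,15,16,0 occupied => index 1.
Insert 573: h=12, slots 12,13,14,15,16,0,1 occupied => index 2.
Table: [811, 964, 573, -, -, -, -, -, -, 417, -, -, 743, 931, 813, 829, 250]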